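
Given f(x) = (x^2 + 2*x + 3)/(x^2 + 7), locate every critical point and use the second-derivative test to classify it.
f'(x) = 2*(-x^2 + 4*x + 7)/(x^4 + 14*x^2 + 49)

Solve f'(x) = 0:
  f'(x) = -2*(x^2 - 4*x - 7)/(x^2 + 7)^2; the denominator is positive wherever f is defined, so f'(x) = 0 ⇔ -2*x^2 + 8*x + 14 = 0.
  Factor: -2*x^2 + 8*x + 14 = -2*(x^2 - 4*x - 7); x^2 - 4*x - 7 = 0 has no rational roots; quadratic formula: x = (4 ± √44)/2.
  ⇒ x = 2 - sqrt(11) ≈ -1.3166, 2 + sqrt(11) ≈ 5.3166

f''(x) = 4*(x^3 - 6*x^2 - 21*x + 14)/(x^6 + 21*x^4 + 147*x^2 + 343)
Second-derivative test at each critical point:
  f''(-1.3166) = 0.1739 > 0 → local minimum
  f''(5.3166) = -0.0107 < 0 → local maximum

Critical points: x = 2 - sqrt(11) ≈ -1.3166 (local minimum); x = 2 + sqrt(11) ≈ 5.3166 (local maximum)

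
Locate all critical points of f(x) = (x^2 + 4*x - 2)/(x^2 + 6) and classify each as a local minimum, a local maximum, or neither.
f'(x) = 4*(-x^2 + 4*x + 6)/(x^4 + 12*x^2 + 36)

Solve f'(x) = 0:
  f'(x) = -4*(x^2 - 4*x - 6)/(x^2 + 6)^2; the denominator is positive wherever f is defined, so f'(x) = 0 ⇔ -4*x^2 + 16*x + 24 = 0.
  Factor: -4*x^2 + 16*x + 24 = -4*(x^2 - 4*x - 6); x^2 - 4*x - 6 = 0 has no rational roots; quadratic formula: x = (4 ± √40)/2.
  ⇒ x = 2 - sqrt(10) ≈ -1.1623, 2 + sqrt(10) ≈ 5.1623

f''(x) = 8*(x^3 - 6*x^2 - 18*x + 12)/(x^6 + 18*x^4 + 108*x^2 + 216)
Second-derivative test at each critical point:
  f''(-1.1623) = 0.4682 > 0 → local minimum
  f''(5.1623) = -0.0237 < 0 → local maximum

Critical points: x = 2 - sqrt(10) ≈ -1.1623 (local minimum); x = 2 + sqrt(10) ≈ 5.1623 (local maximum)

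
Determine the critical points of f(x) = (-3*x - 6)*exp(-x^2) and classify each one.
f'(x) = 3*(2*x*(x + 2) - 1)*exp(-x^2)

Solve f'(x) = 0:
  f'(x) = (6*x^2 + 12*x - 3)·exp(-x^2) and exp(-x^2) > 0 for every x, so f'(x) = 0 ⇔ 6*x^2 + 12*x - 3 = 0.
  Factor: 6*x^2 + 12*x - 3 = 3*(2*x^2 + 4*x - 1); 2*x^2 + 4*x - 1 = 0 has no rational roots; quadratic formula: x = (-4 ± √24)/4.
  ⇒ x = -sqrt(6)/2 - 1 ≈ -2.2247, -1 + sqrt(6)/2 ≈ 0.2247

f''(x) = 6*(-2*x^2*(x + 2) + 3*x + 2)*exp(-x^2)
Second-derivative test at each critical point:
  f''(-2.2247) = -0.1042 < 0 → local maximum
  f''(0.2247) = 13.9730 > 0 → local minimum

Critical points: x = -sqrt(6)/2 - 1 ≈ -2.2247 (local maximum); x = -1 + sqrt(6)/2 ≈ 0.2247 (local minimum)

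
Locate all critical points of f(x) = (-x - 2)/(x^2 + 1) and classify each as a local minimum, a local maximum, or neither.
f'(x) = (-x^2 + 2*x*(x + 2) - 1)/(x^2 + 1)^2

Solve f'(x) = 0:
  f'(x) = (x^2 + 4*x - 1)/(x^2 + 1)^2; the denominator is positive wherever f is defined, so f'(x) = 0 ⇔ x^2 + 4*x - 1 = 0.
  x^2 + 4*x - 1 = 0 has no rational roots; quadratic formula: x = (-4 ± √20)/2.
  ⇒ x = -sqrt(5) - 2 ≈ -4.2361, -2 + sqrt(5) ≈ 0.2361

f''(x) = 2*(-4*x^2*(x + 2) + (3*x + 2)*(x^2 + 1))/(x^2 + 1)^3
Second-derivative test at each critical point:
  f''(-4.2361) = -0.0125 < 0 → local maximum
  f''(0.2361) = 4.0125 > 0 → local minimum

Critical points: x = -sqrt(5) - 2 ≈ -4.2361 (local maximum); x = -2 + sqrt(5) ≈ 0.2361 (local minimum)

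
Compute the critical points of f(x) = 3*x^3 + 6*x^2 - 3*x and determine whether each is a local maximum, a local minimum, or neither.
f'(x) = 9*x^2 + 12*x - 3

Solve f'(x) = 0:
  Factor: 9*x^2 + 12*x - 3 = 3*(3*x^2 + 4*x - 1); 3*x^2 + 4*x - 1 = 0 has no rational roots; quadratic formula: x = (-4 ± √28)/6.
  ⇒ x = -sqrt(7)/3 - 2/3 ≈ -1.5486, -2/3 + sqrt(7)/3 ≈ 0.2153

f''(x) = 18*x + 12
Second-derivative test at each critical point:
  f''(-1.5486) = -15.8745 < 0 → local maximum
  f''(0.2153) = 15.8745 > 0 → local minimum

Critical points: x = -sqrt(7)/3 - 2/3 ≈ -1.5486 (local maximum); x = -2/3 + sqrt(7)/3 ≈ 0.2153 (local minimum)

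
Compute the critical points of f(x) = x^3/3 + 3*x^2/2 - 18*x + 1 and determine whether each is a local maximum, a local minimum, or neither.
f'(x) = x^2 + 3*x - 18

Solve f'(x) = 0:
  Factor: x^2 + 3*x - 18 = (x - 3)*(x + 6) = 0.
  ⇒ x = -6, 3

f''(x) = 2*x + 3
Second-derivative test at each critical point:
  f''(-6) = -9 < 0 → local maximum
  f''(3) = 9 > 0 → local minimum

Critical points: x = -6 (local maximum); x = 3 (local minimum)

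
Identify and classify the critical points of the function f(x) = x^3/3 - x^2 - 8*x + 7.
f'(x) = x^2 - 2*x - 8

Solve f'(x) = 0:
  Factor: x^2 - 2*x - 8 = (x - 4)*(x + 2) = 0.
  ⇒ x = -2, 4

f''(x) = 2*x - 2
Second-derivative test at each critical point:
  f''(-2) = -6 < 0 → local maximum
  f''(4) = 6 > 0 → local minimum

Critical points: x = -2 (local maximum); x = 4 (local minimum)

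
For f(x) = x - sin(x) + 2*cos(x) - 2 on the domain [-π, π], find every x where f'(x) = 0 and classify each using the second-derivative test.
f'(x) = -2*sin(x) - cos(x) + 1

Solve f'(x) = 0 on [-π, π]:
  f'(x) = 0 ⇔ -2*sin(x) - cos(x) = -1. Write the left side as R·cos(x + φ) with R = √((-1)² + 2²) = sqrt(5), cos φ = -sqrt(5)/5, sin φ = 2*sqrt(5)/5; then cos(x + φ) = -sqrt(5)/5. Solve for x and keep the solutions lying in [-π, π].
  ⇒ x = 0, pi - atan(4/3) ≈ 2.2143

f''(x) = sin(x) - 2*cos(x)
Second-derivative test at each critical point:
  f''(0) = -2 < 0 → local maximum
  f''(2.2143) = 2 > 0 → local minimum

Critical points: x = 0 (local maximum); x = pi - atan(4/3) ≈ 2.2143 (local minimum)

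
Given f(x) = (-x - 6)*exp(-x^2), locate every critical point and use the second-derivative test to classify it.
f'(x) = (2*x*(x + 6) - 1)*exp(-x^2)

Solve f'(x) = 0:
  f'(x) = (2*x^2 + 12*x - 1)·exp(-x^2) and exp(-x^2) > 0 for every x, so f'(x) = 0 ⇔ 2*x^2 + 12*x - 1 = 0.
  2*x^2 + 12*x - 1 = 0 has no rational roots; quadratic formula: x = (-12 ± √152)/4.
  ⇒ x = -sqrt(38)/2 - 3 ≈ -6.0822, -3 + sqrt(38)/2 ≈ 0.0822

f''(x) = 2*(-2*x^2*(x + 6) + 3*x + 6)*exp(-x^2)
Second-derivative test at each critical point:
  f''(-6.0822) = -1.059e-15 < 0 → local maximum
  f''(0.0822) = 12.2458 > 0 → local minimum

Critical points: x = -sqrt(38)/2 - 3 ≈ -6.0822 (local maximum); x = -3 + sqrt(38)/2 ≈ 0.0822 (local minimum)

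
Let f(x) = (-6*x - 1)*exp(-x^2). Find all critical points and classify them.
f'(x) = 2*(x*(6*x + 1) - 3)*exp(-x^2)

Solve f'(x) = 0:
  f'(x) = (12*x^2 + 2*x - 6)·exp(-x^2) and exp(-x^2) > 0 for every x, so f'(x) = 0 ⇔ 12*x^2 + 2*x - 6 = 0.
  Factor: 12*x^2 + 2*x - 6 = 2*(6*x^2 + x - 3); 6*x^2 + x - 3 = 0 has no rational roots; quadratic formula: x = (-1 ± √73)/12.
  ⇒ x = -sqrt(73)/12 - 1/12 ≈ -0.7953, -1/12 + sqrt(73)/12 ≈ 0.6287

f''(x) = 2*(-12*x^3 - 2*x^2 + 18*x + 1)*exp(-x^2)
Second-derivative test at each critical point:
  f''(-0.7953) = -9.0777 < 0 → local maximum
  f''(0.6287) = 11.5093 > 0 → local minimum

Critical points: x = -sqrt(73)/12 - 1/12 ≈ -0.7953 (local maximum); x = -1/12 + sqrt(73)/12 ≈ 0.6287 (local minimum)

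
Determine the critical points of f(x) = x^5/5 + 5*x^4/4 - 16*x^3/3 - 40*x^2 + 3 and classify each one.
f'(x) = x*(x^3 + 5*x^2 - 16*x - 80)

Solve f'(x) = 0:
  Factor: x^4 + 5*x^3 - 16*x^2 - 80*x = x*(x - 4)*(x + 4)*(x + 5) = 0.
  ⇒ x = -5, -4, 0, 4

f''(x) = 4*x^3 + 15*x^2 - 32*x - 80
Second-derivative test at each critical point:
  f''(-5) = -45 < 0 → local maximum
  f''(-4) = 32 > 0 → local minimum
  f''(0) = -80 < 0 → local maximum
  f''(4) = 288 > 0 → local minimum

Critical points: x = -5 (local maximum); x = -4 (local minimum); x = 0 (local maximum); x = 4 (local minimum)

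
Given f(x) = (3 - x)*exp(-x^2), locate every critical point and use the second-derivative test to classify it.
f'(x) = (2*x*(x - 3) - 1)*exp(-x^2)

Solve f'(x) = 0:
  f'(x) = (2*x^2 - 6*x - 1)·exp(-x^2) and exp(-x^2) > 0 for every x, so f'(x) = 0 ⇔ 2*x^2 - 6*x - 1 = 0.
  2*x^2 - 6*x - 1 = 0 has no rational roots; quadratic formula: x = (6 ± √44)/4.
  ⇒ x = 3/2 - sqrt(11)/2 ≈ -0.1583, 3/2 + sqrt(11)/2 ≈ 3.1583

f''(x) = 2*(2*x^2*(3 - x) + 3*x - 3)*exp(-x^2)
Second-derivative test at each critical point:
  f''(-0.1583) = -6.4691 < 0 → local maximum
  f''(3.1583) = 3.088e-04 > 0 → local minimum

Critical points: x = 3/2 - sqrt(11)/2 ≈ -0.1583 (local maximum); x = 3/2 + sqrt(11)/2 ≈ 3.1583 (local minimum)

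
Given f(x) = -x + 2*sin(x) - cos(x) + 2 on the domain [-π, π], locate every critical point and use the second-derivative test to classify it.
f'(x) = sin(x) + 2*cos(x) - 1

Solve f'(x) = 0 on [-π, π]:
  f'(x) = 0 ⇔ sin(x) + 2*cos(x) = 1. Write the left side as R·cos(x + φ) with R = √(2² + (-1)²) = sqrt(5), cos φ = 2*sqrt(5)/5, sin φ = -sqrt(5)/5; then cos(x + φ) = sqrt(5)/5. Solve for x and keep the solutions lying in [-π, π].
  ⇒ x = -atan(3/4) ≈ -0.6435, pi/2 ≈ 1.5708

f''(x) = -2*sin(x) + cos(x)
Second-derivative test at each critical point:
  f''(-0.6435) = 2 > 0 → local minimum
  f''(1.5708) = -2 < 0 → local maximum

Critical points: x = -atan(3/4) ≈ -0.6435 (local minimum); x = pi/2 ≈ 1.5708 (local maximum)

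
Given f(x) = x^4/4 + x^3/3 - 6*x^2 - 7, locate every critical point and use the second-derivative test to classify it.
f'(x) = x*(x^2 + x - 12)

Solve f'(x) = 0:
  Factor: x^3 + x^2 - 12*x = x*(x - 3)*(x + 4) = 0.
  ⇒ x = -4, 0, 3

f''(x) = 3*x^2 + 2*x - 12
Second-derivative test at each critical point:
  f''(-4) = 28 > 0 → local minimum
  f''(0) = -12 < 0 → local maximum
  f''(3) = 21 > 0 → local minimum

Critical points: x = -4 (local minimum); x = 0 (local maximum); x = 3 (local minimum)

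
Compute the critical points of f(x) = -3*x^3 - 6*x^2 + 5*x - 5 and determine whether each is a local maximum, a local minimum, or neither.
f'(x) = -9*x^2 - 12*x + 5

Solve f'(x) = 0:
  Factor: -9*x^2 - 12*x + 5 = -(3*x - 1)*(3*x + 5) = 0.
  ⇒ x = -5/3, 1/3

f''(x) = -18*x - 12
Second-derivative test at each critical point:
  f''(-5/3) = 18 > 0 → local minimum
  f''(1/3) = -18 < 0 → local maximum

Critical points: x = -5/3 (local minimum); x = 1/3 (local maximum)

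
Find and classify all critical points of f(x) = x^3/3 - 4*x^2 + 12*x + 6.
f'(x) = x^2 - 8*x + 12

Solve f'(x) = 0:
  Factor: x^2 - 8*x + 12 = (x - 6)*(x - 2) = 0.
  ⇒ x = 2, 6

f''(x) = 2*x - 8
Second-derivative test at each critical point:
  f''(2) = -4 < 0 → local maximum
  f''(6) = 4 > 0 → local minimum

Critical points: x = 2 (local maximum); x = 6 (local minimum)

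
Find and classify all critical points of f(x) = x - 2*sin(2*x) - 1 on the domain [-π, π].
f'(x) = 1 - 4*cos(2*x)

Solve f'(x) = 0 on [-π, π]:
  f'(x) = 0 ⇔ cos(2*x) = 1/4, i.e. 2*x = ±arccos(1/4) + 2nπ; keep the solutions lying in [-π, π].
  ⇒ x = -pi + acos(1/4)/2 ≈ -2.4825, -acos(1/4)/2 ≈ -0.6591, acos(1/4)/2 ≈ 0.6591, pi - acos(1/4)/2 ≈ 2.4825

f''(x) = 8*sin(2*x)
Second-derivative test at each critical point:
  f''(-2.4825) = 7.7460 > 0 → local minimum
  f''(-0.6591) = -7.7460 < 0 → local maximum
  f''(0.6591) = 7.7460 > 0 → local minimum
  f''(2.4825) = -7.7460 < 0 → local maximum

Critical points: x = -pi + acos(1/4)/2 ≈ -2.4825 (local minimum); x = -acos(1/4)/2 ≈ -0.6591 (local maximum); x = acos(1/4)/2 ≈ 0.6591 (local minimum); x = pi - acos(1/4)/2 ≈ 2.4825 (local maximum)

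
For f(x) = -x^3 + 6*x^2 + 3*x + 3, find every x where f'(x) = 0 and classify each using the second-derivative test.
f'(x) = -3*x^2 + 12*x + 3

Solve f'(x) = 0:
  Factor: -3*x^2 + 12*x + 3 = -3*(x^2 - 4*x - 1); x^2 - 4*x - 1 = 0 has no rational roots; quadratic formula: x = (4 ± √20)/2.
  ⇒ x = 2 - sqrt(5) ≈ -0.2361, 2 + sqrt(5) ≈ 4.2361

f''(x) = 12 - 6*x
Second-derivative test at each critical point:
  f''(-0.2361) = 13.4164 > 0 → local minimum
  f''(4.2361) = -13.4164 < 0 → local maximum

Critical points: x = 2 - sqrt(5) ≈ -0.2361 (local minimum); x = 2 + sqrt(5) ≈ 4.2361 (local maximum)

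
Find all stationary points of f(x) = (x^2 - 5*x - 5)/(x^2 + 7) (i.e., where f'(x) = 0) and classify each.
f'(x) = (5*x^2 + 24*x - 35)/(x^4 + 14*x^2 + 49)

Solve f'(x) = 0:
  f'(x) = (5*x^2 + 24*x - 35)/(x^2 + 7)^2; the denominator is positive wherever f is defined, so f'(x) = 0 ⇔ 5*x^2 + 24*x - 35 = 0.
  5*x^2 + 24*x - 35 = 0 has no rational roots; quadratic formula: x = (-24 ± √1276)/10.
  ⇒ x = -sqrt(319)/5 - 12/5 ≈ -5.9721, -12/5 + sqrt(319)/5 ≈ 1.1721

f''(x) = 2*(-5*x^3 - 36*x^2 + 105*x + 84)/(x^6 + 21*x^4 + 147*x^2 + 343)
Second-derivative test at each critical point:
  f''(-5.9721) = -0.0196 < 0 → local maximum
  f''(1.1721) = 0.5094 > 0 → local minimum

Critical points: x = -sqrt(319)/5 - 12/5 ≈ -5.9721 (local maximum); x = -12/5 + sqrt(319)/5 ≈ 1.1721 (local minimum)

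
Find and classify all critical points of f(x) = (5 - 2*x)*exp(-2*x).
f'(x) = 4*(x - 3)*exp(-2*x)

Solve f'(x) = 0:
  f'(x) = (4*x - 12)·exp(-2*x) and exp(-2*x) > 0 for every x, so f'(x) = 0 ⇔ 4*x - 12 = 0.
  Factor: 4*x - 12 = 4*(x - 3) = 0.
  ⇒ x = 3

f''(x) = 4*(7 - 2*x)*exp(-2*x)
Second-derivative test at each critical point:
  f''(3) = 0.0099 > 0 → local minimum

Critical points: x = 3 (local minimum)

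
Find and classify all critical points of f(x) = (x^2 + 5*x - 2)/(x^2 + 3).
f'(x) = 5*(-x^2 + 2*x + 3)/(x^4 + 6*x^2 + 9)

Solve f'(x) = 0:
  f'(x) = -5*(x - 3)*(x + 1)/(x^2 + 3)^2; the denominator is positive wherever f is defined, so f'(x) = 0 ⇔ -5*x^2 + 10*x + 15 = 0.
  Factor: -5*x^2 + 10*x + 15 = -5*(x - 3)*(x + 1) = 0.
  ⇒ x = -1, 3

f''(x) = 10*(x^3 - 3*x^2 - 9*x + 3)/(x^6 + 9*x^4 + 27*x^2 + 27)
Second-derivative test at each critical point:
  f''(-1) = 5/4 > 0 → local minimum
  f''(3) = -5/36 < 0 → local maximum

Critical points: x = -1 (local minimum); x = 3 (local maximum)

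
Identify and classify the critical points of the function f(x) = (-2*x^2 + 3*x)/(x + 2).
f'(x) = 2*(-x^2 - 4*x + 3)/(x^2 + 4*x + 4)

Solve f'(x) = 0:
  f'(x) = -2*(x^2 + 4*x - 3)/(x + 2)^2; the denominator is positive wherever f is defined, so f'(x) = 0 ⇔ -2*x^2 - 8*x + 6 = 0.
  Factor: -2*x^2 - 8*x + 6 = -2*(x^2 + 4*x - 3); x^2 + 4*x - 3 = 0 has no rational roots; quadratic formula: x = (-4 ± √28)/2.
  ⇒ x = -sqrt(7) - 2 ≈ -4.6458, -2 + sqrt(7) ≈ 0.6458

f''(x) = -28/(x^3 + 6*x^2 + 12*x + 8)
Second-derivative test at each critical point:
  f''(-4.6458) = 1.5119 > 0 → local minimum
  f''(0.6458) = -1.5119 < 0 → local maximum

Critical points: x = -sqrt(7) - 2 ≈ -4.6458 (local minimum); x = -2 + sqrt(7) ≈ 0.6458 (local maximum)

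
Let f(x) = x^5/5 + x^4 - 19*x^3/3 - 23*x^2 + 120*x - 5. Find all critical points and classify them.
f'(x) = x^4 + 4*x^3 - 19*x^2 - 46*x + 120

Solve f'(x) = 0:
  Factor: x^4 + 4*x^3 - 19*x^2 - 46*x + 120 = (x - 3)*(x - 2)*(x + 4)*(x + 5) = 0.
  ⇒ x = -5, -4, 2, 3

f''(x) = 4*x^3 + 12*x^2 - 38*x - 46
Second-derivative test at each critical point:
  f''(-5) = -56 < 0 → local maximum
  f''(-4) = 42 > 0 → local minimum
  f''(2) = -42 < 0 → local maximum
  f''(3) = 56 > 0 → local minimum

Critical points: x = -5 (local maximum); x = -4 (local minimum); x = 2 (local maximum); x = 3 (local minimum)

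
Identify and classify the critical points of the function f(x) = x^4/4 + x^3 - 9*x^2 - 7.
f'(x) = x*(x^2 + 3*x - 18)

Solve f'(x) = 0:
  Factor: x^3 + 3*x^2 - 18*x = x*(x - 3)*(x + 6) = 0.
  ⇒ x = -6, 0, 3

f''(x) = 3*x^2 + 6*x - 18
Second-derivative test at each critical point:
  f''(-6) = 54 > 0 → local minimum
  f''(0) = -18 < 0 → local maximum
  f''(3) = 27 > 0 → local minimum

Critical points: x = -6 (local minimum); x = 0 (local maximum); x = 3 (local minimum)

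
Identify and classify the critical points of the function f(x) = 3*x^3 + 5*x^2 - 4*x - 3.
f'(x) = 9*x^2 + 10*x - 4

Solve f'(x) = 0:
  9*x^2 + 10*x - 4 = 0 has no rational roots; quadratic formula: x = (-10 ± √244)/18.
  ⇒ x = -sqrt(61)/9 - 5/9 ≈ -1.4234, -5/9 + sqrt(61)/9 ≈ 0.3122

f''(x) = 18*x + 10
Second-derivative test at each critical point:
  f''(-1.4234) = -15.6205 < 0 → local maximum
  f''(0.3122) = 15.6205 > 0 → local minimum

Critical points: x = -sqrt(61)/9 - 5/9 ≈ -1.4234 (local maximum); x = -5/9 + sqrt(61)/9 ≈ 0.3122 (local minimum)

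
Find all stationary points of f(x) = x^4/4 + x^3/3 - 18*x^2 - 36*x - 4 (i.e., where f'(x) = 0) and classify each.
f'(x) = x^3 + x^2 - 36*x - 36

Solve f'(x) = 0:
  Factor: x^3 + x^2 - 36*x - 36 = (x - 6)*(x + 1)*(x + 6) = 0.
  ⇒ x = -6, -1, 6

f''(x) = 3*x^2 + 2*x - 36
Second-derivative test at each critical point:
  f''(-6) = 60 > 0 → local minimum
  f''(-1) = -35 < 0 → local maximum
  f''(6) = 84 > 0 → local minimum

Critical points: x = -6 (local minimum); x = -1 (local maximum); x = 6 (local minimum)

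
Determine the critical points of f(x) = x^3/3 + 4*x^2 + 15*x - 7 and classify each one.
f'(x) = x^2 + 8*x + 15

Solve f'(x) = 0:
  Factor: x^2 + 8*x + 15 = (x + 3)*(x + 5) = 0.
  ⇒ x = -5, -3

f''(x) = 2*x + 8
Second-derivative test at each critical point:
  f''(-5) = -2 < 0 → local maximum
  f''(-3) = 2 > 0 → local minimum

Critical points: x = -5 (local maximum); x = -3 (local minimum)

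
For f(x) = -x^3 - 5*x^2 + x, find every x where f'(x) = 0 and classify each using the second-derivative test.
f'(x) = -3*x^2 - 10*x + 1

Solve f'(x) = 0:
  3*x^2 + 10*x - 1 = 0 has no rational roots; quadratic formula: x = (-10 ± √112)/6.
  ⇒ x = -2*sqrt(7)/3 - 5/3 ≈ -3.4305, -5/3 + 2*sqrt(7)/3 ≈ 0.0972

f''(x) = -6*x - 10
Second-derivative test at each critical point:
  f''(-3.4305) = 10.5830 > 0 → local minimum
  f''(0.0972) = -10.5830 < 0 → local maximum

Critical points: x = -2*sqrt(7)/3 - 5/3 ≈ -3.4305 (local minimum); x = -5/3 + 2*sqrt(7)/3 ≈ 0.0972 (local maximum)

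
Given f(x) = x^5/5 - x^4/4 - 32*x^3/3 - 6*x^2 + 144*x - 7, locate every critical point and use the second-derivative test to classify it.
f'(x) = x^4 - x^3 - 32*x^2 - 12*x + 144

Solve f'(x) = 0:
  Factor: x^4 - x^3 - 32*x^2 - 12*x + 144 = (x - 6)*(x - 2)*(x + 3)*(x + 4) = 0.
  ⇒ x = -4, -3, 2, 6

f''(x) = 4*x^3 - 3*x^2 - 64*x - 12
Second-derivative test at each critical point:
  f''(-4) = -60 < 0 → local maximum
  f''(-3) = 45 > 0 → local minimum
  f''(2) = -120 < 0 → local maximum
  f''(6) = 360 > 0 → local minimum

Critical points: x = -4 (local maximum); x = -3 (local minimum); x = 2 (local maximum); x = 6 (local minimum)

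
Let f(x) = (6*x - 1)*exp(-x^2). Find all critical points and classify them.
f'(x) = 2*(-x*(6*x - 1) + 3)*exp(-x^2)

Solve f'(x) = 0:
  f'(x) = (-12*x^2 + 2*x + 6)·exp(-x^2) and exp(-x^2) > 0 for every x, so f'(x) = 0 ⇔ -12*x^2 + 2*x + 6 = 0.
  Factor: -12*x^2 + 2*x + 6 = -2*(6*x^2 - x - 3); 6*x^2 - x - 3 = 0 has no rational roots; quadratic formula: x = (1 ± √73)/12.
  ⇒ x = 1/12 - sqrt(73)/12 ≈ -0.6287, 1/12 + sqrt(73)/12 ≈ 0.7953

f''(x) = 2*(2*x^2*(6*x - 1) - 18*x + 1)*exp(-x^2)
Second-derivative test at each critical point:
  f''(-0.6287) = 11.5093 > 0 → local minimum
  f''(0.7953) = -9.0777 < 0 → local maximum

Critical points: x = 1/12 - sqrt(73)/12 ≈ -0.6287 (local minimum); x = 1/12 + sqrt(73)/12 ≈ 0.7953 (local maximum)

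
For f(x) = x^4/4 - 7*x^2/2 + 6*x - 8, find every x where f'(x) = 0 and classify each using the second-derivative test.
f'(x) = x^3 - 7*x + 6

Solve f'(x) = 0:
  Factor: x^3 - 7*x + 6 = (x - 2)*(x - 1)*(x + 3) = 0.
  ⇒ x = -3, 1, 2

f''(x) = 3*x^2 - 7
Second-derivative test at each critical point:
  f''(-3) = 20 > 0 → local minimum
  f''(1) = -4 < 0 → local maximum
  f''(2) = 5 > 0 → local minimum

Critical points: x = -3 (local minimum); x = 1 (local maximum); x = 2 (local minimum)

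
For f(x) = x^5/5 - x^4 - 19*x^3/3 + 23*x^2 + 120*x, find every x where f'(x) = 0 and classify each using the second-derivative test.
f'(x) = x^4 - 4*x^3 - 19*x^2 + 46*x + 120

Solve f'(x) = 0:
  Factor: x^4 - 4*x^3 - 19*x^2 + 46*x + 120 = (x - 5)*(x - 4)*(x + 2)*(x + 3) = 0.
  ⇒ x = -3, -2, 4, 5

f''(x) = 4*x^3 - 12*x^2 - 38*x + 46
Second-derivative test at each critical point:
  f''(-3) = -56 < 0 → local maximum
  f''(-2) = 42 > 0 → local minimum
  f''(4) = -42 < 0 → local maximum
  f''(5) = 56 > 0 → local minimum

Critical points: x = -3 (local maximum); x = -2 (local minimum); x = 4 (local maximum); x = 5 (local minimum)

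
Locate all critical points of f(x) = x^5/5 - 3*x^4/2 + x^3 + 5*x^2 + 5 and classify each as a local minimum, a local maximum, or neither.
f'(x) = x*(x^3 - 6*x^2 + 3*x + 10)

Solve f'(x) = 0:
  Factor: x^4 - 6*x^3 + 3*x^2 + 10*x = x*(x - 5)*(x - 2)*(x + 1) = 0.
  ⇒ x = -1, 0, 2, 5

f''(x) = 4*x^3 - 18*x^2 + 6*x + 10
Second-derivative test at each critical point:
  f''(-1) = -18 < 0 → local maximum
  f''(0) = 10 > 0 → local minimum
  f''(2) = -18 < 0 → local maximum
  f''(5) = 90 > 0 → local minimum

Critical points: x = -1 (local maximum); x = 0 (local minimum); x = 2 (local maximum); x = 5 (local minimum)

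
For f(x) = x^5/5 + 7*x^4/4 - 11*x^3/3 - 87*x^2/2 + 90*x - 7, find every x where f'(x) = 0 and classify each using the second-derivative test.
f'(x) = x^4 + 7*x^3 - 11*x^2 - 87*x + 90

Solve f'(x) = 0:
  Factor: x^4 + 7*x^3 - 11*x^2 - 87*x + 90 = (x - 3)*(x - 1)*(x + 5)*(x + 6) = 0.
  ⇒ x = -6, -5, 1, 3

f''(x) = 4*x^3 + 21*x^2 - 22*x - 87
Second-derivative test at each critical point:
  f''(-6) = -63 < 0 → local maximum
  f''(-5) = 48 > 0 → local minimum
  f''(1) = -84 < 0 → local maximum
  f''(3) = 144 > 0 → local minimum

Critical points: x = -6 (local maximum); x = -5 (local minimum); x = 1 (local maximum); x = 3 (local minimum)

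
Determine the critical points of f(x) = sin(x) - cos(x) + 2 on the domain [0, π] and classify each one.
f'(x) = sin(x) + cos(x)

Solve f'(x) = 0 on [0, π]:
  f'(x) = 0 ⇔ cos(x) = -sin(x) ⇔ tan(x) = -1, i.e. x = arctan(-1) + nπ; keep the solutions lying in [0, π].
  ⇒ x = 3*pi/4 ≈ 2.3562

f''(x) = -sin(x) + cos(x)
Second-derivative test at each critical point:
  f''(2.3562) = -1.4142 < 0 → local maximum

Critical points: x = 3*pi/4 ≈ 2.3562 (local maximum)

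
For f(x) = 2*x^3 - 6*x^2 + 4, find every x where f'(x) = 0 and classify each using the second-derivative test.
f'(x) = 6*x*(x - 2)

Solve f'(x) = 0:
  Factor: 6*x^2 - 12*x = 6*x*(x - 2) = 0.
  ⇒ x = 0, 2

f''(x) = 12*x - 12
Second-derivative test at each critical point:
  f''(0) = -12 < 0 → local maximum
  f''(2) = 12 > 0 → local minimum

Critical points: x = 0 (local maximum); x = 2 (local minimum)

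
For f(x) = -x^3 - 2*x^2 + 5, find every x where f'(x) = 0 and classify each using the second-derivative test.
f'(x) = x*(-3*x - 4)

Solve f'(x) = 0:
  Factor: -3*x^2 - 4*x = -x*(3*x + 4) = 0.
  ⇒ x = -4/3, 0

f''(x) = -6*x - 4
Second-derivative test at each critical point:
  f''(-4/3) = 4 > 0 → local minimum
  f''(0) = -4 < 0 → local maximum

Critical points: x = -4/3 (local minimum); x = 0 (local maximum)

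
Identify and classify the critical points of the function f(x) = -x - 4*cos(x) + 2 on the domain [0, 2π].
f'(x) = 4*sin(x) - 1

Solve f'(x) = 0 on [0, 2π]:
  f'(x) = 0 ⇔ sin(x) = 1/4, i.e. x = arcsin(1/4) + 2nπ or x = π − arcsin(1/4) + 2nπ; keep the solutions lying in [0, 2π].
  ⇒ x = asin(1/4) ≈ 0.2527, pi - asin(1/4) ≈ 2.8889

f''(x) = 4*cos(x)
Second-derivative test at each critical point:
  f''(0.2527) = 3.8730 > 0 → local minimum
  f''(2.8889) = -3.8730 < 0 → local maximum

Critical points: x = asin(1/4) ≈ 0.2527 (local minimum); x = pi - asin(1/4) ≈ 2.8889 (local maximum)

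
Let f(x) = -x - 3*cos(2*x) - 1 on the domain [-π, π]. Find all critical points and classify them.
f'(x) = 6*sin(2*x) - 1

Solve f'(x) = 0 on [-π, π]:
  f'(x) = 0 ⇔ sin(2*x) = 1/6, i.e. 2*x = arcsin(1/6) + 2nπ or 2*x = π − arcsin(1/6) + 2nπ; keep the solutions lying in [-π, π].
  ⇒ x = -pi + asin(1/6)/2 ≈ -3.0579, -pi/2 - asin(1/6)/2 ≈ -1.6545, asin(1/6)/2 ≈ 0.0837, -asin(1/6)/2 + pi/2 ≈ 1.4871

f''(x) = 12*cos(2*x)
Second-derivative test at each critical point:
  f''(-3.0579) = 11.8322 > 0 → local minimum
  f''(-1.6545) = -11.8322 < 0 → local maximum
  f''(0.0837) = 11.8322 > 0 → local minimum
  f''(1.4871) = -11.8322 < 0 → local maximum

Critical points: x = -pi + asin(1/6)/2 ≈ -3.0579 (local minimum); x = -pi/2 - asin(1/6)/2 ≈ -1.6545 (local maximum); x = asin(1/6)/2 ≈ 0.0837 (local minimum); x = -asin(1/6)/2 + pi/2 ≈ 1.4871 (local maximum)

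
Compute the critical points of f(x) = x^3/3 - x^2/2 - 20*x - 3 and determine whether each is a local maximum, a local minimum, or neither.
f'(x) = x^2 - x - 20

Solve f'(x) = 0:
  Factor: x^2 - x - 20 = (x - 5)*(x + 4) = 0.
  ⇒ x = -4, 5

f''(x) = 2*x - 1
Second-derivative test at each critical point:
  f''(-4) = -9 < 0 → local maximum
  f''(5) = 9 > 0 → local minimum

Critical points: x = -4 (local maximum); x = 5 (local minimum)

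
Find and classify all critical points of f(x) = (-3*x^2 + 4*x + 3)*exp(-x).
f'(x) = (3*x^2 - 10*x + 1)*exp(-x)

Solve f'(x) = 0:
  f'(x) = (3*x^2 - 10*x + 1)·exp(-x) and exp(-x) > 0 for every x, so f'(x) = 0 ⇔ 3*x^2 - 10*x + 1 = 0.
  3*x^2 - 10*x + 1 = 0 has no rational roots; quadratic formula: x = (10 ± √88)/6.
  ⇒ x = 5/3 - sqrt(22)/3 ≈ 0.1032, sqrt(22)/3 + 5/3 ≈ 3.2301

f''(x) = (-3*x^2 + 16*x - 11)*exp(-x)
Second-derivative test at each critical point:
  f''(0.1032) = -8.4611 < 0 → local maximum
  f''(3.2301) = 0.3710 > 0 → local minimum

Critical points: x = 5/3 - sqrt(22)/3 ≈ 0.1032 (local maximum); x = sqrt(22)/3 + 5/3 ≈ 3.2301 (local minimum)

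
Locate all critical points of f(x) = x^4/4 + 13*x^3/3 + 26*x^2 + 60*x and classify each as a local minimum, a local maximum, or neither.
f'(x) = x^3 + 13*x^2 + 52*x + 60

Solve f'(x) = 0:
  Factor: x^3 + 13*x^2 + 52*x + 60 = (x + 2)*(x + 5)*(x + 6) = 0.
  ⇒ x = -6, -5, -2

f''(x) = 3*x^2 + 26*x + 52
Second-derivative test at each critical point:
  f''(-6) = 4 > 0 → local minimum
  f''(-5) = -3 < 0 → local maximum
  f''(-2) = 12 > 0 → local minimum

Critical points: x = -6 (local minimum); x = -5 (local maximum); x = -2 (local minimum)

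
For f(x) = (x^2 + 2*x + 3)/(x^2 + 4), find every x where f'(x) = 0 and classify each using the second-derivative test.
f'(x) = 2*(-x^2 + x + 4)/(x^4 + 8*x^2 + 16)

Solve f'(x) = 0:
  f'(x) = -2*(x^2 - x - 4)/(x^2 + 4)^2; the denominator is positive wherever f is defined, so f'(x) = 0 ⇔ -2*x^2 + 2*x + 8 = 0.
  Factor: -2*x^2 + 2*x + 8 = -2*(x^2 - x - 4); x^2 - x - 4 = 0 has no rational roots; quadratic formula: x = (1 ± √17)/2.
  ⇒ x = 1/2 - sqrt(17)/2 ≈ -1.5616, 1/2 + sqrt(17)/2 ≈ 2.5616

f''(x) = 2*(2*x^3 - 3*x^2 - 24*x + 4)/(x^6 + 12*x^4 + 48*x^2 + 64)
Second-derivative test at each critical point:
  f''(-1.5616) = 0.1989 > 0 → local minimum
  f''(2.5616) = -0.0739 < 0 → local maximum

Critical points: x = 1/2 - sqrt(17)/2 ≈ -1.5616 (local minimum); x = 1/2 + sqrt(17)/2 ≈ 2.5616 (local maximum)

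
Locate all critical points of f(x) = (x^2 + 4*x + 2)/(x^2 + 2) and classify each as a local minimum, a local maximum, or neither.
f'(x) = 4*(2 - x^2)/(x^4 + 4*x^2 + 4)

Solve f'(x) = 0:
  f'(x) = -4*(x^2 - 2)/(x^2 + 2)^2; the denominator is positive wherever f is defined, so f'(x) = 0 ⇔ 8 - 4*x^2 = 0.
  Factor: 8 - 4*x^2 = -4*(x^2 - 2); x^2 - 2 = 0 has no rational roots; quadratic formula: x = (0 ± √8)/2.
  ⇒ x = -sqrt(2) ≈ -1.4142, sqrt(2) ≈ 1.4142

f''(x) = 8*x*(x^2 - 6)/(x^6 + 6*x^4 + 12*x^2 + 8)
Second-derivative test at each critical point:
  f''(-1.4142) = 0.7071 > 0 → local minimum
  f''(1.4142) = -0.7071 < 0 → local maximum

Critical points: x = -sqrt(2) ≈ -1.4142 (local minimum); x = sqrt(2) ≈ 1.4142 (local maximum)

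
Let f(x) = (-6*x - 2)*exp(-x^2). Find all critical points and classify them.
f'(x) = 2*(2*x*(3*x + 1) - 3)*exp(-x^2)

Solve f'(x) = 0:
  f'(x) = (12*x^2 + 4*x - 6)·exp(-x^2) and exp(-x^2) > 0 for every x, so f'(x) = 0 ⇔ 12*x^2 + 4*x - 6 = 0.
  Factor: 12*x^2 + 4*x - 6 = 2*(6*x^2 + 2*x - 3); 6*x^2 + 2*x - 3 = 0 has no rational roots; quadratic formula: x = (-2 ± √76)/12.
  ⇒ x = -sqrt(19)/6 - 1/6 ≈ -0.8931, -1/6 + sqrt(19)/6 ≈ 0.5598

f''(x) = 4*(-6*x^3 - 2*x^2 + 9*x + 1)*exp(-x^2)
Second-derivative test at each critical point:
  f''(-0.8931) = -7.8522 < 0 → local maximum
  f''(0.5598) = 12.7447 > 0 → local minimum

Critical points: x = -sqrt(19)/6 - 1/6 ≈ -0.8931 (local maximum); x = -1/6 + sqrt(19)/6 ≈ 0.5598 (local minimum)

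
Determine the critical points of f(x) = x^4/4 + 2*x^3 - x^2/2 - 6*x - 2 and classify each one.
f'(x) = x^3 + 6*x^2 - x - 6

Solve f'(x) = 0:
  Factor: x^3 + 6*x^2 - x - 6 = (x - 1)*(x + 1)*(x + 6) = 0.
  ⇒ x = -6, -1, 1

f''(x) = 3*x^2 + 12*x - 1
Second-derivative test at each critical point:
  f''(-6) = 35 > 0 → local minimum
  f''(-1) = -10 < 0 → local maximum
  f''(1) = 14 > 0 → local minimum

Critical points: x = -6 (local minimum); x = -1 (local maximum); x = 1 (local minimum)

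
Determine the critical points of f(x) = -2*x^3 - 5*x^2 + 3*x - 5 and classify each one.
f'(x) = -6*x^2 - 10*x + 3

Solve f'(x) = 0:
  6*x^2 + 10*x - 3 = 0 has no rational roots; quadratic formula: x = (-10 ± √172)/12.
  ⇒ x = -sqrt(43)/6 - 5/6 ≈ -1.9262, -5/6 + sqrt(43)/6 ≈ 0.2596

f''(x) = -12*x - 10
Second-derivative test at each critical point:
  f''(-1.9262) = 13.1149 > 0 → local minimum
  f''(0.2596) = -13.1149 < 0 → local maximum

Critical points: x = -sqrt(43)/6 - 5/6 ≈ -1.9262 (local minimum); x = -5/6 + sqrt(43)/6 ≈ 0.2596 (local maximum)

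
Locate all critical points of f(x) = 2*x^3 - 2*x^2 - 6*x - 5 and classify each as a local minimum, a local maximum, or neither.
f'(x) = 6*x^2 - 4*x - 6

Solve f'(x) = 0:
  Factor: 6*x^2 - 4*x - 6 = 2*(3*x^2 - 2*x - 3); 3*x^2 - 2*x - 3 = 0 has no rational roots; quadratic formula: x = (2 ± √40)/6.
  ⇒ x = 1/3 - sqrt(10)/3 ≈ -0.7208, 1/3 + sqrt(10)/3 ≈ 1.3874

f''(x) = 12*x - 4
Second-derivative test at each critical point:
  f''(-0.7208) = -12.6491 < 0 → local maximum
  f''(1.3874) = 12.6491 > 0 → local minimum

Critical points: x = 1/3 - sqrt(10)/3 ≈ -0.7208 (local maximum); x = 1/3 + sqrt(10)/3 ≈ 1.3874 (local minimum)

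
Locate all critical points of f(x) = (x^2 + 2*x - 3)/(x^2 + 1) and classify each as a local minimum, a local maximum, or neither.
f'(x) = 2*(-x^2 + 4*x + 1)/(x^4 + 2*x^2 + 1)

Solve f'(x) = 0:
  f'(x) = -2*(x^2 - 4*x - 1)/(x^2 + 1)^2; the denominator is positive wherever f is defined, so f'(x) = 0 ⇔ -2*x^2 + 8*x + 2 = 0.
  Factor: -2*x^2 + 8*x + 2 = -2*(x^2 - 4*x - 1); x^2 - 4*x - 1 = 0 has no rational roots; quadratic formula: x = (4 ± √20)/2.
  ⇒ x = 2 - sqrt(5) ≈ -0.2361, 2 + sqrt(5) ≈ 4.2361

f''(x) = 4*(x^3 - 6*x^2 - 3*x + 2)/(x^6 + 3*x^4 + 3*x^2 + 1)
Second-derivative test at each critical point:
  f''(-0.2361) = 8.0249 > 0 → local minimum
  f''(4.2361) = -0.0249 < 0 → local maximum

Critical points: x = 2 - sqrt(5) ≈ -0.2361 (local minimum); x = 2 + sqrt(5) ≈ 4.2361 (local maximum)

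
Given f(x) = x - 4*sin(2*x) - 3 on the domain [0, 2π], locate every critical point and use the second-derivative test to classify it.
f'(x) = 1 - 8*cos(2*x)

Solve f'(x) = 0 on [0, 2π]:
  f'(x) = 0 ⇔ cos(2*x) = 1/8, i.e. 2*x = ±arccos(1/8) + 2nπ; keep the solutions lying in [0, 2π].
  ⇒ x = acos(1/8)/2 ≈ 0.7227, pi - acos(1/8)/2 ≈ 2.4189, acos(1/8)/2 + pi ≈ 3.8643, -acos(1/8)/2 + 2*pi ≈ 5.5605

f''(x) = 16*sin(2*x)
Second-derivative test at each critical point:
  f''(0.7227) = 15.8745 > 0 → local minimum
  f''(2.4189) = -15.8745 < 0 → local maximum
  f''(3.8643) = 15.8745 > 0 → local minimum
  f''(5.5605) = -15.8745 < 0 → local maximum

Critical points: x = acos(1/8)/2 ≈ 0.7227 (local minimum); x = pi - acos(1/8)/2 ≈ 2.4189 (local maximum); x = acos(1/8)/2 + pi ≈ 3.8643 (local minimum); x = -acos(1/8)/2 + 2*pi ≈ 5.5605 (local maximum)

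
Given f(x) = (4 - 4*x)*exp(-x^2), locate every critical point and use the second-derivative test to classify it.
f'(x) = 4*(2*x*(x - 1) - 1)*exp(-x^2)

Solve f'(x) = 0:
  f'(x) = (8*x^2 - 8*x - 4)·exp(-x^2) and exp(-x^2) > 0 for every x, so f'(x) = 0 ⇔ 8*x^2 - 8*x - 4 = 0.
  Factor: 8*x^2 - 8*x - 4 = 4*(2*x^2 - 2*x - 1); 2*x^2 - 2*x - 1 = 0 has no rational roots; quadratic formula: x = (2 ± √12)/4.
  ⇒ x = 1/2 - sqrt(3)/2 ≈ -0.3660, 1/2 + sqrt(3)/2 ≈ 1.3660

f''(x) = 8*(2*x^2*(1 - x) + 3*x - 1)*exp(-x^2)
Second-derivative test at each critical point:
  f''(-0.3660) = -12.1190 < 0 → local maximum
  f''(1.3660) = 2.1441 > 0 → local minimum

Critical points: x = 1/2 - sqrt(3)/2 ≈ -0.3660 (local maximum); x = 1/2 + sqrt(3)/2 ≈ 1.3660 (local minimum)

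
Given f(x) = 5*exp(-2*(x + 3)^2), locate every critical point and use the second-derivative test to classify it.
f'(x) = 20*(-x - 3)*exp(-2*(x + 3)^2)

Solve f'(x) = 0:
  f'(x) = (-20*x - 60)·exp(-2*(x + 3)^2) and exp(-2*(x + 3)^2) > 0 for every x, so f'(x) = 0 ⇔ -20*x - 60 = 0.
  Factor: -20*x - 60 = -20*(x + 3) = 0.
  ⇒ x = -3

f''(x) = 20*(4*(x + 3)^2 - 1)*exp(-2*(x + 3)^2)
Second-derivative test at each critical point:
  f''(-3) = -20 < 0 → local maximum

Critical points: x = -3 (local maximum)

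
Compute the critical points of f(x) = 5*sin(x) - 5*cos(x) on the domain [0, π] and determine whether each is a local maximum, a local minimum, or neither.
f'(x) = 5*sqrt(2)*sin(x + pi/4)

Solve f'(x) = 0 on [0, π]:
  f'(x) = 0 ⇔ 5*cos(x) = -5*sin(x) ⇔ tan(x) = -1, i.e. x = arctan(-1) + nπ; keep the solutions lying in [0, π].
  ⇒ x = 3*pi/4 ≈ 2.3562

f''(x) = 5*sqrt(2)*cos(x + pi/4)
Second-derivative test at each critical point:
  f''(2.3562) = -7.0711 < 0 → local maximum

Critical points: x = 3*pi/4 ≈ 2.3562 (local maximum)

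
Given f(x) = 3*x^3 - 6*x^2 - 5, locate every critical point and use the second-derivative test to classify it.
f'(x) = 3*x*(3*x - 4)

Solve f'(x) = 0:
  Factor: 9*x^2 - 12*x = 3*x*(3*x - 4) = 0.
  ⇒ x = 0, 4/3

f''(x) = 18*x - 12
Second-derivative test at each critical point:
  f''(0) = -12 < 0 → local maximum
  f''(4/3) = 12 > 0 → local minimum

Critical points: x = 0 (local maximum); x = 4/3 (local minimum)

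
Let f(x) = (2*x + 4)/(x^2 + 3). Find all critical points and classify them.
f'(x) = 2*(x^2 - 2*x*(x + 2) + 3)/(x^2 + 3)^2

Solve f'(x) = 0:
  f'(x) = -2*(x^2 + 4*x - 3)/(x^2 + 3)^2; the denominator is positive wherever f is defined, so f'(x) = 0 ⇔ -2*x^2 - 8*x + 6 = 0.
  Factor: -2*x^2 - 8*x + 6 = -2*(x^2 + 4*x - 3); x^2 + 4*x - 3 = 0 has no rational roots; quadratic formula: x = (-4 ± √28)/2.
  ⇒ x = -sqrt(7) - 2 ≈ -4.6458, -2 + sqrt(7) ≈ 0.6458

f''(x) = 4*(4*x^2*(x + 2) - (3*x + 2)*(x^2 + 3))/(x^2 + 3)^3
Second-derivative test at each critical point:
  f''(-4.6458) = 0.0175 > 0 → local minimum
  f''(0.6458) = -0.9064 < 0 → local maximum

Critical points: x = -sqrt(7) - 2 ≈ -4.6458 (local minimum); x = -2 + sqrt(7) ≈ 0.6458 (local maximum)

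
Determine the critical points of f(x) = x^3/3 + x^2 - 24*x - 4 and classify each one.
f'(x) = x^2 + 2*x - 24

Solve f'(x) = 0:
  Factor: x^2 + 2*x - 24 = (x - 4)*(x + 6) = 0.
  ⇒ x = -6, 4

f''(x) = 2*x + 2
Second-derivative test at each critical point:
  f''(-6) = -10 < 0 → local maximum
  f''(4) = 10 > 0 → local minimum

Critical points: x = -6 (local maximum); x = 4 (local minimum)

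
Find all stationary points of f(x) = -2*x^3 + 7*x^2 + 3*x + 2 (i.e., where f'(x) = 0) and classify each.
f'(x) = -6*x^2 + 14*x + 3

Solve f'(x) = 0:
  6*x^2 - 14*x - 3 = 0 has no rational roots; quadratic formula: x = (14 ± √268)/12.
  ⇒ x = 7/6 - sqrt(67)/6 ≈ -0.1976, 7/6 + sqrt(67)/6 ≈ 2.5309

f''(x) = 14 - 12*x
Second-derivative test at each critical point:
  f''(-0.1976) = 16.3707 > 0 → local minimum
  f''(2.5309) = -16.3707 < 0 → local maximum

Critical points: x = 7/6 - sqrt(67)/6 ≈ -0.1976 (local minimum); x = 7/6 + sqrt(67)/6 ≈ 2.5309 (local maximum)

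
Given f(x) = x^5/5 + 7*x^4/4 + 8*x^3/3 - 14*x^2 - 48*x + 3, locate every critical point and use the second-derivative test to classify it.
f'(x) = x^4 + 7*x^3 + 8*x^2 - 28*x - 48

Solve f'(x) = 0:
  Factor: x^4 + 7*x^3 + 8*x^2 - 28*x - 48 = (x - 2)*(x + 2)*(x + 3)*(x + 4) = 0.
  ⇒ x = -4, -3, -2, 2

f''(x) = 4*x^3 + 21*x^2 + 16*x - 28
Second-derivative test at each critical point:
  f''(-4) = -12 < 0 → local maximum
  f''(-3) = 5 > 0 → local minimum
  f''(-2) = -8 < 0 → local maximum
  f''(2) = 120 > 0 → local minimum

Critical points: x = -4 (local maximum); x = -3 (local minimum); x = -2 (local maximum); x = 2 (local minimum)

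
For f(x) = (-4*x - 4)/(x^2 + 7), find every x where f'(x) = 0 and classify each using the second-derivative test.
f'(x) = 4*(-x^2 + 2*x*(x + 1) - 7)/(x^2 + 7)^2

Solve f'(x) = 0:
  f'(x) = 4*(x^2 + 2*x - 7)/(x^2 + 7)^2; the denominator is positive wherever f is defined, so f'(x) = 0 ⇔ 4*x^2 + 8*x - 28 = 0.
  Factor: 4*x^2 + 8*x - 28 = 4*(x^2 + 2*x - 7); x^2 + 2*x - 7 = 0 has no rational roots; quadratic formula: x = (-2 ± √32)/2.
  ⇒ x = -2*sqrt(2) - 1 ≈ -3.8284, -1 + 2*sqrt(2) ≈ 1.8284

f''(x) = 8*(-4*x^2*(x + 1) + (3*x + 1)*(x^2 + 7))/(x^2 + 7)^3
Second-derivative test at each critical point:
  f''(-3.8284) = -0.0482 < 0 → local maximum
  f''(1.8284) = 0.2115 > 0 → local minimum

Critical points: x = -2*sqrt(2) - 1 ≈ -3.8284 (local maximum); x = -1 + 2*sqrt(2) ≈ 1.8284 (local minimum)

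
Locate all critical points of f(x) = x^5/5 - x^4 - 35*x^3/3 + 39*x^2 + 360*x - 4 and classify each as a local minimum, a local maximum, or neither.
f'(x) = x^4 - 4*x^3 - 35*x^2 + 78*x + 360

Solve f'(x) = 0:
  Factor: x^4 - 4*x^3 - 35*x^2 + 78*x + 360 = (x - 6)*(x - 5)*(x + 3)*(x + 4) = 0.
  ⇒ x = -4, -3, 5, 6

f''(x) = 4*x^3 - 12*x^2 - 70*x + 78
Second-derivative test at each critical point:
  f''(-4) = -90 < 0 → local maximum
  f''(-3) = 72 > 0 → local minimum
  f''(5) = -72 < 0 → local maximum
  f''(6) = 90 > 0 → local minimum

Critical points: x = -4 (local maximum); x = -3 (local minimum); x = 5 (local maximum); x = 6 (local minimum)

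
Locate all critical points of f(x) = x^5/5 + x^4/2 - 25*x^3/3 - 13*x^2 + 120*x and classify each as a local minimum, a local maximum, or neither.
f'(x) = x^4 + 2*x^3 - 25*x^2 - 26*x + 120

Solve f'(x) = 0:
  Factor: x^4 + 2*x^3 - 25*x^2 - 26*x + 120 = (x - 4)*(x - 2)*(x + 3)*(x + 5) = 0.
  ⇒ x = -5, -3, 2, 4

f''(x) = 4*x^3 + 6*x^2 - 50*x - 26
Second-derivative test at each critical point:
  f''(-5) = -126 < 0 → local maximum
  f''(-3) = 70 > 0 → local minimum
  f''(2) = -70 < 0 → local maximum
  f''(4) = 126 > 0 → local minimum

Critical points: x = -5 (local maximum); x = -3 (local minimum); x = 2 (local maximum); x = 4 (local minimum)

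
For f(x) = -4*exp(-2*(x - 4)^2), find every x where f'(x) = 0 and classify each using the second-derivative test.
f'(x) = 16*(x - 4)*exp(-2*(x - 4)^2)

Solve f'(x) = 0:
  f'(x) = (16*x - 64)·exp(-2*(x - 4)^2) and exp(-2*(x - 4)^2) > 0 for every x, so f'(x) = 0 ⇔ 16*x - 64 = 0.
  Factor: 16*x - 64 = 16*(x - 4) = 0.
  ⇒ x = 4

f''(x) = 16*(1 - 4*(x - 4)^2)*exp(-2*(x - 4)^2)
Second-derivative test at each critical point:
  f''(4) = 16 > 0 → local minimum

Critical points: x = 4 (local minimum)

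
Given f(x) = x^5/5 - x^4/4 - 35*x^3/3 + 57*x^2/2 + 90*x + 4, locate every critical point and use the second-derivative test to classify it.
f'(x) = x^4 - x^3 - 35*x^2 + 57*x + 90

Solve f'(x) = 0:
  Factor: x^4 - x^3 - 35*x^2 + 57*x + 90 = (x - 5)*(x - 3)*(x + 1)*(x + 6) = 0.
  ⇒ x = -6, -1, 3, 5

f''(x) = 4*x^3 - 3*x^2 - 70*x + 57
Second-derivative test at each critical point:
  f''(-6) = -495 < 0 → local maximum
  f''(-1) = 120 > 0 → local minimum
  f''(3) = -72 < 0 → local maximum
  f''(5) = 132 > 0 → local minimum

Critical points: x = -6 (local maximum); x = -1 (local minimum); x = 3 (local maximum); x = 5 (local minimum)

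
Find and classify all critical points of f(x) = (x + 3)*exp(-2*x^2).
f'(x) = (-4*x*(x + 3) + 1)*exp(-2*x^2)

Solve f'(x) = 0:
  f'(x) = (-4*x^2 - 12*x + 1)·exp(-2*x^2) and exp(-2*x^2) > 0 for every x, so f'(x) = 0 ⇔ -4*x^2 - 12*x + 1 = 0.
  4*x^2 + 12*x - 1 = 0 has no rational roots; quadratic formula: x = (-12 ± √160)/8.
  ⇒ x = -sqrt(10)/2 - 3/2 ≈ -3.0811, -3/2 + sqrt(10)/2 ≈ 0.0811

f''(x) = 4*(4*x^2*(x + 3) - 3*x - 3)*exp(-2*x^2)
Second-derivative test at each critical point:
  f''(-3.0811) = 7.181e-08 > 0 → local minimum
  f''(0.0811) = -12.4837 < 0 → local maximum

Critical points: x = -sqrt(10)/2 - 3/2 ≈ -3.0811 (local minimum); x = -3/2 + sqrt(10)/2 ≈ 0.0811 (local maximum)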